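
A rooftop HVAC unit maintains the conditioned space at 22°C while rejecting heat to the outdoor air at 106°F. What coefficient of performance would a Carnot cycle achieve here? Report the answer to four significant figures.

15.44

In absolute terms T_C = 295.15 K and T_H = 314.26 K, so ΔT = 19.11 K.
For a reversible cycle, COP_Carnot = T_C/ΔT = 295.15/19.11 = 15.44.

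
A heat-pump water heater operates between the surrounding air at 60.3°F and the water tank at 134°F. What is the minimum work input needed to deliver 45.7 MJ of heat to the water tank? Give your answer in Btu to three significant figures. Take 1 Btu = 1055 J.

5380 Btu

In absolute terms T_C = 288.87 K and T_H = 329.82 K, so ΔT = 40.94 K.
The reversible limit is COP_HP = T_H/ΔT = 8.055, so W_min = Q_H/COP = Q_H·ΔT/T_H.
W_min = 45.70 × 40.94/329.82 = 5.673 MJ = 5378 Btu.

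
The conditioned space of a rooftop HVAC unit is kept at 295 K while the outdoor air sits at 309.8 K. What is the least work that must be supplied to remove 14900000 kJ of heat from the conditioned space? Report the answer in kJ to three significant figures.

The reservoir spacing is ΔT = 309.8 − 295 = 14.80 K.
The reversible limit is COP_R = T_C/ΔT = 19.93, so W_min = Q_C/COP = Q_C·ΔT/T_C.
W_min = 14900000 × 14.80/295.00 = 747500 kJ.

748000 kJ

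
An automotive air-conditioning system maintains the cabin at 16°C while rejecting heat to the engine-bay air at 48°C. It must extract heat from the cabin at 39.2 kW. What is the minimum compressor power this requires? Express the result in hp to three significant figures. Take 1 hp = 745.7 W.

5.82 hp

In absolute terms T_C = 289.15 K and T_H = 321.15 K, so ΔT = 32.00 K.
COP_Carnot = T_C/ΔT = 289.15/32.00 = 9.036.
Ẇ_min = Q̇/COP_Carnot = 39.20/9.036 = 4.338 kW = 5.818 hp.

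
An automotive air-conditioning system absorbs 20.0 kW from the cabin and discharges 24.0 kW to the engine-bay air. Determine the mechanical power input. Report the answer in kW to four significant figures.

4.000 kW

For a cyclic device the first law requires Q̇_H = Q̇_C + Ẇ.
Ẇ = Q̇_H − Q̇_C = 4.000 kW.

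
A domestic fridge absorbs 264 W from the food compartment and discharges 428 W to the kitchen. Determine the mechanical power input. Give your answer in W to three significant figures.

164 W

For a cyclic device the first law requires Q̇_H = Q̇_C + Ẇ.
Ẇ = Q̇_H − Q̇_C = 164.0 W.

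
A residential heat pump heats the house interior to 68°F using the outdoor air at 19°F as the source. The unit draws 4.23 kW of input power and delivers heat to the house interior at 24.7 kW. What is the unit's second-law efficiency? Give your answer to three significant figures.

COP_actual = Q̇_H/Ẇ = 24.70/4.230 = 5.839.
In absolute terms T_C = 265.93 K and T_H = 293.15 K, so ΔT = 27.22 K.
COP_Carnot = T_H/ΔT = 293.15/27.22 = 10.77.
η_II = COP_actual/COP_Carnot = 5.839/10.77 = 0.5422.

0.542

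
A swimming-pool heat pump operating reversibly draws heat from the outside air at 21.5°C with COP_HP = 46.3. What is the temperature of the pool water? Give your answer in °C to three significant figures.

28.0 °C

COP_HP = T_H/(T_H − T_C) rearranges to T_H = COP·T_C/(COP − 1).
With T_C = 294.65 K, T_H = 46.3 × 294.65/45.30 = 301.15 K.
Converting, 301.15 K = 28.00°C.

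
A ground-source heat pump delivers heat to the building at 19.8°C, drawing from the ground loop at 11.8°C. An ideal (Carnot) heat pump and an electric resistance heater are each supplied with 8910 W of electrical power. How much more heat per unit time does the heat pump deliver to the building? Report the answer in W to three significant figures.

317000 W

In absolute terms T_C = 284.95 K and T_H = 292.95 K, so ΔT = 8.000 K.
COP_Carnot = T_H/ΔT = 292.95/8.000 = 36.62.
The heat pump delivers Q̇_H = COP × Ẇ = 326300 W; the resistance heater delivers Ẇ = 8910 W.
Extra = (COP − 1)·Ẇ = 317400 W.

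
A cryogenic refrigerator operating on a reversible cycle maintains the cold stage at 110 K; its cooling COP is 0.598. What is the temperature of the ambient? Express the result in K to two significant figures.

290 K

COP_R = T_C/(T_H − T_C) gives T_H − T_C = T_C/COP.
With T_C = 110.00 K, T_H = 110.00 × (1 + 1/0.598) = 293.95 K.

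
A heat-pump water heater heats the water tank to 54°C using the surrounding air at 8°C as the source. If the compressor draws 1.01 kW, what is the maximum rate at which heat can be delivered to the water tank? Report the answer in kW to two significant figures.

7.2 kW

In absolute terms T_C = 281.15 K and T_H = 327.15 K, so ΔT = 46.00 K.
COP_Carnot = T_H/ΔT = 327.15/46.00 = 7.112.
Q̇_max = COP_Carnot × Ẇ = 7.112 × 1.010 kW = 7.183 kW.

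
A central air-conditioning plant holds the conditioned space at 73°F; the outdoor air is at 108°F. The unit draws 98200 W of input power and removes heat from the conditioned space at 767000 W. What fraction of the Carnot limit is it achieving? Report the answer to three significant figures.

COP_actual = Q̇_C/Ẇ = 767000/98200 = 7.811.
In absolute terms T_C = 295.93 K and T_H = 315.37 K, so ΔT = 19.44 K.
COP_Carnot = T_C/ΔT = 295.93/19.44 = 15.22.
η_II = COP_actual/COP_Carnot = 7.811/15.22 = 0.5132.

0.513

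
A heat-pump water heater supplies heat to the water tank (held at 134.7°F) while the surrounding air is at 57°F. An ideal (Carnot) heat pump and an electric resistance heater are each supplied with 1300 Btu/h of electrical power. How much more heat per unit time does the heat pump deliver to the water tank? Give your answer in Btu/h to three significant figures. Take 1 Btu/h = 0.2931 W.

In absolute terms T_C = 287.04 K and T_H = 330.21 K, so ΔT = 43.17 K.
COP_Carnot = T_H/ΔT = 330.21/43.17 = 7.650.
The heat pump delivers Q̇_H = COP × Ẇ = 9944 Btu/h; the resistance heater delivers Ẇ = 1300 Btu/h.
Extra = (COP − 1)·Ẇ = 8644 Btu/h.

8640 Btu/h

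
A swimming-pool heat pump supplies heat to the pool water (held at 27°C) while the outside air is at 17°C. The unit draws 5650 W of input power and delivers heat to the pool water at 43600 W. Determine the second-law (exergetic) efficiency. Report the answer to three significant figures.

0.257

COP_actual = Q̇_H/Ẇ = 43600/5650 = 7.717.
In absolute terms T_C = 290.15 K and T_H = 300.15 K, so ΔT = 10.00 K.
COP_Carnot = T_H/ΔT = 300.15/10.00 = 30.02.
η_II = COP_actual/COP_Carnot = 7.717/30.02 = 0.2571.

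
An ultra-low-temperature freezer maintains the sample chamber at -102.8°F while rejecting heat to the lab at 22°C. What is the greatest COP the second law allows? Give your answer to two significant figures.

In absolute terms T_C = 198.26 K and T_H = 295.15 K, so ΔT = 96.89 K.
For a reversible cycle, COP_Carnot = T_C/ΔT = 198.26/96.89 = 2.046.

2.0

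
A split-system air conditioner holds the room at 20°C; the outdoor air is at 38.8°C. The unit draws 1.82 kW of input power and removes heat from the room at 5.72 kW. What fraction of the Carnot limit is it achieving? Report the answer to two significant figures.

0.20

COP_actual = Q̇_C/Ẇ = 5.720/1.820 = 3.143.
In absolute terms T_C = 293.15 K and T_H = 311.95 K, so ΔT = 18.80 K.
COP_Carnot = T_C/ΔT = 293.15/18.80 = 15.59.
η_II = COP_actual/COP_Carnot = 3.143/15.59 = 0.2016.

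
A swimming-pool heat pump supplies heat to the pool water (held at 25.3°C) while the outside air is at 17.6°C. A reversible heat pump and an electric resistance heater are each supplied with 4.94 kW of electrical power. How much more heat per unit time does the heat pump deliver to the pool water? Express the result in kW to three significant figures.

In absolute terms T_C = 290.75 K and T_H = 298.45 K, so ΔT = 7.700 K.
COP_Carnot = T_H/ΔT = 298.45/7.700 = 38.76.
The heat pump delivers Q̇_H = COP × Ẇ = 191.5 kW; the resistance heater delivers Ẇ = 4.940 kW.
Extra = (COP − 1)·Ẇ = 186.5 kW.

187 kW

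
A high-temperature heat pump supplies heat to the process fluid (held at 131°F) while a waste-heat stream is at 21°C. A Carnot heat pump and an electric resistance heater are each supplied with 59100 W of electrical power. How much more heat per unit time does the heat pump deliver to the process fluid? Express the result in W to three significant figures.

511000 W

In absolute terms T_C = 294.15 K and T_H = 328.15 K, so ΔT = 34.00 K.
COP_Carnot = T_H/ΔT = 328.15/34.00 = 9.651.
The heat pump delivers Q̇_H = COP × Ẇ = 570400 W; the resistance heater delivers Ẇ = 59100 W.
Extra = (COP − 1)·Ẇ = 511300 W.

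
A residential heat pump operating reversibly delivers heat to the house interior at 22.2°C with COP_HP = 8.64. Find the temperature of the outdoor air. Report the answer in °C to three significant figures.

COP_HP = T_H/(T_H − T_C) gives T_H − T_C = T_H/COP.
With T_H = 295.35 K, T_C = 295.35 × (1 − 1/8.64) = 261.17 K.
Converting, 261.17 K = -11.98°C.

-12.0 °C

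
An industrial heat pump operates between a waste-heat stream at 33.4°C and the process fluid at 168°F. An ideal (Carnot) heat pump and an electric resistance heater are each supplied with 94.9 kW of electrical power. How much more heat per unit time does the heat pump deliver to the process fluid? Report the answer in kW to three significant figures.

In absolute terms T_C = 306.55 K and T_H = 348.71 K, so ΔT = 42.16 K.
COP_Carnot = T_H/ΔT = 348.71/42.16 = 8.272.
The heat pump delivers Q̇_H = COP × Ẇ = 785.0 kW; the resistance heater delivers Ẇ = 94.90 kW.
Extra = (COP − 1)·Ẇ = 690.1 kW.

690 kW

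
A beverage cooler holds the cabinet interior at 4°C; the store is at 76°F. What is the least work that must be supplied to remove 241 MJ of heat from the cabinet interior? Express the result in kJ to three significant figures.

17800 kJ

In absolute terms T_C = 277.15 K and T_H = 297.59 K, so ΔT = 20.44 K.
The reversible limit is COP_R = T_C/ΔT = 13.56, so W_min = Q_C/COP = Q_C·ΔT/T_C.
W_min = 241.0 × 20.44/277.15 = 17.78 MJ = 17780 kJ.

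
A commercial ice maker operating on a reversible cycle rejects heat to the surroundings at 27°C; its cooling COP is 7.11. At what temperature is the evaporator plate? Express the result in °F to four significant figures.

For a Carnot refrigerator COP_R = T_C/(T_H − T_C), so T_C = COP·T_H/(1 + COP).
With T_H = 300.15 K, T_C = 7.11 × 300.15/8.110 = 263.14 K.
Converting, 263.14 K = 13.98°F.

13.98 °F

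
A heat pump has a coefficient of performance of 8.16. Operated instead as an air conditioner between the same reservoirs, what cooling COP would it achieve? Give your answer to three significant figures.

7.16

Since Q_H = Q_C + W for any cycle, COP_R = Q_C/W = Q_H/W − 1.
COP_R = 8.16 − 1 = 7.16.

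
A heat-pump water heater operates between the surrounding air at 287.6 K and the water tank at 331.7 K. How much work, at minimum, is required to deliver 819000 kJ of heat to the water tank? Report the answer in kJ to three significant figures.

109000 kJ

The reservoir spacing is ΔT = 331.7 − 287.6 = 44.10 K.
The reversible limit is COP_HP = T_H/ΔT = 7.522, so W_min = Q_H/COP = Q_H·ΔT/T_H.
W_min = 819000 × 44.10/331.70 = 108900 kJ.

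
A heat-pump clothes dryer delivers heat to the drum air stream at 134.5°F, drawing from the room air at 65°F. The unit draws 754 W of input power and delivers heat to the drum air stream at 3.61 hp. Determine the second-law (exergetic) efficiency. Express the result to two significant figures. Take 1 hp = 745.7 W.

0.42

Converting, Q̇_H = 3.610 hp = 2692 W, so COP_actual = Q̇_H/Ẇ = 2692/754.0 = 3.570.
In absolute terms T_C = 291.48 K and T_H = 330.09 K, so ΔT = 38.61 K.
COP_Carnot = T_H/ΔT = 330.09/38.61 = 8.549.
η_II = COP_actual/COP_Carnot = 3.570/8.549 = 0.4176.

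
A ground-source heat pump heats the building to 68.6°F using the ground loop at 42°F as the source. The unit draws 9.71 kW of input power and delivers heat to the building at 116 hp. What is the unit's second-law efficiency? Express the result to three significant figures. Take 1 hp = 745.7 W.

0.449

Converting, Q̇_H = 116.0 hp = 86.50 kW, so COP_actual = Q̇_H/Ẇ = 86.50/9.710 = 8.908.
In absolute terms T_C = 278.71 K and T_H = 293.48 K, so ΔT = 14.78 K.
COP_Carnot = T_H/ΔT = 293.48/14.78 = 19.86.
η_II = COP_actual/COP_Carnot = 8.908/19.86 = 0.4486.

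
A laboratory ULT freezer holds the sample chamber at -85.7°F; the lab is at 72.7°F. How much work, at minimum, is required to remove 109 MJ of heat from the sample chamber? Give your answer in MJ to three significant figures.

46.2 MJ

In absolute terms T_C = 207.76 K and T_H = 295.76 K, so ΔT = 88.00 K.
The reversible limit is COP_R = T_C/ΔT = 2.361, so W_min = Q_C/COP = Q_C·ΔT/T_C.
W_min = 109.0 × 88.00/207.76 = 46.17 MJ.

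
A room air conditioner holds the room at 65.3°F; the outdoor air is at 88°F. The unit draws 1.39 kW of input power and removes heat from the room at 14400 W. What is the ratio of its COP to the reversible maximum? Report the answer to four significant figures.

0.4480

Converting, Q̇_C = 14400 W = 14.40 kW, so COP_actual = Q̇_C/Ẇ = 14.40/1.390 = 10.36.
In absolute terms T_C = 291.65 K and T_H = 304.26 K, so ΔT = 12.61 K.
COP_Carnot = T_C/ΔT = 291.65/12.61 = 23.13.
η_II = COP_actual/COP_Carnot = 10.36/23.13 = 0.4480.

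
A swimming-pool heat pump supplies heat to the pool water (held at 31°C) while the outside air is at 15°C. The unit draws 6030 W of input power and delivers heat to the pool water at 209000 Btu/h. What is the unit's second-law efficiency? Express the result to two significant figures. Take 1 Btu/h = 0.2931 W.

0.53

Converting, Q̇_H = 209000 Btu/h = 61260 W, so COP_actual = Q̇_H/Ẇ = 61260/6030 = 10.16.
In absolute terms T_C = 288.15 K and T_H = 304.15 K, so ΔT = 16.00 K.
COP_Carnot = T_H/ΔT = 304.15/16.00 = 19.01.
η_II = COP_actual/COP_Carnot = 10.16/19.01 = 0.5344.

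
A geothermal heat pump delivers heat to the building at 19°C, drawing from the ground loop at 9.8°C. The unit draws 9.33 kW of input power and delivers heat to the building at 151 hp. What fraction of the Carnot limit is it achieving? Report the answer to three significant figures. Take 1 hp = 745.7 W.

Converting, Q̇_H = 151.0 hp = 112.6 kW, so COP_actual = Q̇_H/Ẇ = 112.6/9.330 = 12.07.
In absolute terms T_C = 282.95 K and T_H = 292.15 K, so ΔT = 9.200 K.
COP_Carnot = T_H/ΔT = 292.15/9.200 = 31.76.
η_II = COP_actual/COP_Carnot = 12.07/31.76 = 0.3801.

0.380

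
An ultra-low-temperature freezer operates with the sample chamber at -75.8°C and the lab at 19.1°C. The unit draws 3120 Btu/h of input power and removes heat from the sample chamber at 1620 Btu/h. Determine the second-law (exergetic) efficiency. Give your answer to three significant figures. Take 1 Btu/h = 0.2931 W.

0.250

COP_actual = Q̇_C/Ẇ = 1620/3120 = 0.5192.
In absolute terms T_C = 197.35 K and T_H = 292.25 K, so ΔT = 94.90 K.
COP_Carnot = T_C/ΔT = 197.35/94.90 = 2.080.
η_II = COP_actual/COP_Carnot = 0.5192/2.080 = 0.2497.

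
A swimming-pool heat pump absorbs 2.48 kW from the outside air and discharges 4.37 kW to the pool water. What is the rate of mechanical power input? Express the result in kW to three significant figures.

1.89 kW

For a cyclic device the first law requires Q̇_H = Q̇_C + Ẇ.
Ẇ = Q̇_H − Q̇_C = 1.890 kW.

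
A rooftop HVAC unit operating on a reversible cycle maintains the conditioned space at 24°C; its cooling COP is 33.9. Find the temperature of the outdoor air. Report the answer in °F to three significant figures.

91.0 °F

COP_R = T_C/(T_H − T_C) gives T_H − T_C = T_C/COP.
With T_C = 297.15 K, T_H = 297.15 × (1 + 1/33.9) = 305.92 K.
Converting, 305.92 K = 90.98°F.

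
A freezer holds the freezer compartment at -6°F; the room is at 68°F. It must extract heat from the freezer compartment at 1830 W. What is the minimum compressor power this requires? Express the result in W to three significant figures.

298 W

In absolute terms T_C = 252.04 K and T_H = 293.15 K, so ΔT = 41.11 K.
COP_Carnot = T_C/ΔT = 252.04/41.11 = 6.131.
Ẇ_min = Q̇/COP_Carnot = 1830/6.131 = 298.5 W.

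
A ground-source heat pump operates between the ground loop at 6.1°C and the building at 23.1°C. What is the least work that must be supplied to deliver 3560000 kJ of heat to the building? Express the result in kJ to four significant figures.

In absolute terms T_C = 279.25 K and T_H = 296.25 K, so ΔT = 17.00 K.
The reversible limit is COP_HP = T_H/ΔT = 17.43, so W_min = Q_H/COP = Q_H·ΔT/T_H.
W_min = 3560000 × 17.00/296.25 = 204300 kJ.

204300 kJ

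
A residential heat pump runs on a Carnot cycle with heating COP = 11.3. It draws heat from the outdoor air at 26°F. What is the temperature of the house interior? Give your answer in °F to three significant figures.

73.2 °F

COP_HP = T_H/(T_H − T_C) rearranges to T_H = COP·T_C/(COP − 1).
With T_C = 269.82 K, T_H = 11.3 × 269.82/10.30 = 296.01 K.
Converting, 296.01 K = 73.15°F.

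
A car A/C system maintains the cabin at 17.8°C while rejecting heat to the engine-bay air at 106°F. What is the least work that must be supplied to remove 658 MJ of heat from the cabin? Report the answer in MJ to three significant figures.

52.7 MJ

In absolute terms T_C = 290.95 K and T_H = 314.26 K, so ΔT = 23.31 K.
The reversible limit is COP_R = T_C/ΔT = 12.48, so W_min = Q_C/COP = Q_C·ΔT/T_C.
W_min = 658.0 × 23.31/290.95 = 52.72 MJ.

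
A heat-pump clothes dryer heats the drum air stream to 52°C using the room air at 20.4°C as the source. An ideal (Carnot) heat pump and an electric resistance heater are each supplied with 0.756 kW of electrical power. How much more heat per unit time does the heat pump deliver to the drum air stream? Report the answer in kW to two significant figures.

7.0 kW

In absolute terms T_C = 293.55 K and T_H = 325.15 K, so ΔT = 31.60 K.
COP_Carnot = T_H/ΔT = 325.15/31.60 = 10.29.
The heat pump delivers Q̇_H = COP × Ẇ = 7.779 kW; the resistance heater delivers Ẇ = 0.7560 kW.
Extra = (COP − 1)·Ẇ = 7.023 kW.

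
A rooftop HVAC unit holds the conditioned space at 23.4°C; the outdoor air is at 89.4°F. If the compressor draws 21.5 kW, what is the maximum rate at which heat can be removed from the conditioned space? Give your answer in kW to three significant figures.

In absolute terms T_C = 296.55 K and T_H = 305.04 K, so ΔT = 8.489 K.
COP_Carnot = T_C/ΔT = 296.55/8.489 = 34.93.
Q̇_max = COP_Carnot × Ẇ = 34.93 × 21.50 kW = 751.1 kW.

751 kW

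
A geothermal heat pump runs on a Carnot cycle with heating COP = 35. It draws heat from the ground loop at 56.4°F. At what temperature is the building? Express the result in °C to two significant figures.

COP_HP = T_H/(T_H − T_C) rearranges to T_H = COP·T_C/(COP − 1).
With T_C = 286.71 K, T_H = 35 × 286.71/34.00 = 295.14 K.
Converting, 295.14 K = 21.99°C.

22 °C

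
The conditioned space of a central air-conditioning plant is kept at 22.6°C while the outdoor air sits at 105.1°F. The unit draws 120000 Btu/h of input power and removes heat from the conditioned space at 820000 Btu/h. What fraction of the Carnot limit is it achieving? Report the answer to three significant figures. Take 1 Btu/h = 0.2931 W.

0.416

COP_actual = Q̇_C/Ẇ = 820000/120000 = 6.833.
In absolute terms T_C = 295.75 K and T_H = 313.76 K, so ΔT = 18.01 K.
COP_Carnot = T_C/ΔT = 295.75/18.01 = 16.42.
η_II = COP_actual/COP_Carnot = 6.833/16.42 = 0.4161.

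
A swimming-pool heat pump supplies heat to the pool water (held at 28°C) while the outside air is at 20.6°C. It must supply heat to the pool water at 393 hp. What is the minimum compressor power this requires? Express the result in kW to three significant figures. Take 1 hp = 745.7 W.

In absolute terms T_C = 293.75 K and T_H = 301.15 K, so ΔT = 7.400 K.
COP_Carnot = T_H/ΔT = 301.15/7.400 = 40.70.
Ẇ_min = Q̇/COP_Carnot = 393.0/40.70 = 9.657 hp = 7.201 kW.

7.20 kW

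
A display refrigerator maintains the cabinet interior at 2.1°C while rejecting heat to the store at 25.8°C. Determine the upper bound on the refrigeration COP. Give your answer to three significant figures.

11.6

In absolute terms T_C = 275.25 K and T_H = 298.95 K, so ΔT = 23.70 K.
For a reversible cycle, COP_Carnot = T_C/ΔT = 275.25/23.70 = 11.61.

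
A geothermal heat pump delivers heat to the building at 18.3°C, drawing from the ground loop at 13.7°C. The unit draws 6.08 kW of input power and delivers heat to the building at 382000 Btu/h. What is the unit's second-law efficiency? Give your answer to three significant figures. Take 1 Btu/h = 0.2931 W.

0.291

Converting, Q̇_H = 382000 Btu/h = 112.0 kW, so COP_actual = Q̇_H/Ẇ = 112.0/6.080 = 18.42.
In absolute terms T_C = 286.85 K and T_H = 291.45 K, so ΔT = 4.600 K.
COP_Carnot = T_H/ΔT = 291.45/4.600 = 63.36.
η_II = COP_actual/COP_Carnot = 18.42/63.36 = 0.2906.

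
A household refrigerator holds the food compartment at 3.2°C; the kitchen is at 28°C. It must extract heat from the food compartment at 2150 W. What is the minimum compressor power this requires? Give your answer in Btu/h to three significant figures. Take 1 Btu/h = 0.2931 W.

658 Btu/h

In absolute terms T_C = 276.35 K and T_H = 301.15 K, so ΔT = 24.80 K.
COP_Carnot = T_C/ΔT = 276.35/24.80 = 11.14.
Ẇ_min = Q̇/COP_Carnot = 2150/11.14 = 192.9 W = 658.3 Btu/h.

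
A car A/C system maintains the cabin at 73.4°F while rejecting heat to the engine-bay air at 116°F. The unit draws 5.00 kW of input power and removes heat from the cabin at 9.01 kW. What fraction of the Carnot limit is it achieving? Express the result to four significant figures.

0.1440

COP_actual = Q̇_C/Ẇ = 9.010/5.000 = 1.802.
In absolute terms T_C = 296.15 K and T_H = 319.82 K, so ΔT = 23.67 K.
COP_Carnot = T_C/ΔT = 296.15/23.67 = 12.51.
η_II = COP_actual/COP_Carnot = 1.802/12.51 = 0.1440.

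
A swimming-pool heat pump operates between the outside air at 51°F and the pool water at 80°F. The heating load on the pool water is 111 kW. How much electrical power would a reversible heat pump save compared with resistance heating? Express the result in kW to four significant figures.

105.0 kW

In absolute terms T_C = 283.71 K and T_H = 299.82 K, so ΔT = 16.11 K.
COP_Carnot = T_H/ΔT = 299.82/16.11 = 18.61.
Resistance heating needs Ẇ_res = Q̇_H = 111.0 kW; the reversible heat pump needs only Ẇ_hp = Q̇_H/COP = 5.965 kW.
Saving = 111.0 − 5.965 = 105.0 kW.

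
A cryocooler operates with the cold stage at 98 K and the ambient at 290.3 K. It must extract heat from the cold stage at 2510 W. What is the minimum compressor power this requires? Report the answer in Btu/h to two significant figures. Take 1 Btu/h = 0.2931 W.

17000 Btu/h

The reservoir spacing is ΔT = 290.3 − 98 = 192.3 K.
COP_Carnot = T_C/ΔT = 98.00/192.3 = 0.5096.
Ẇ_min = Q̇/COP_Carnot = 2510/0.5096 = 4925 W = 16800 Btu/h.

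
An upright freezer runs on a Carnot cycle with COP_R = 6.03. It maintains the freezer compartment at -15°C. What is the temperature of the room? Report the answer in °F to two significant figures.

82 °F

COP_R = T_C/(T_H − T_C) gives T_H − T_C = T_C/COP.
With T_C = 258.15 K, T_H = 258.15 × (1 + 1/6.03) = 300.96 K.
Converting, 300.96 K = 82.06°F.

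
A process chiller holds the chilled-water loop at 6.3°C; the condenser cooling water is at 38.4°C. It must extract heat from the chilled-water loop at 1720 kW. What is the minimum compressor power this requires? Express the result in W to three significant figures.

In absolute terms T_C = 279.45 K and T_H = 311.55 K, so ΔT = 32.10 K.
COP_Carnot = T_C/ΔT = 279.45/32.10 = 8.706.
Ẇ_min = Q̇/COP_Carnot = 1720/8.706 = 197.6 kW = 197600 W.

198000 W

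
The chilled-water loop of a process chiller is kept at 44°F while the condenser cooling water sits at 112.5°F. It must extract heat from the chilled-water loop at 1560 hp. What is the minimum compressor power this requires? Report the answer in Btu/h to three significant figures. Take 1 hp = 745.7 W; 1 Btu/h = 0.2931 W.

In absolute terms T_C = 279.82 K and T_H = 317.87 K, so ΔT = 38.06 K.
COP_Carnot = T_C/ΔT = 279.82/38.06 = 7.353.
Ẇ_min = Q̇/COP_Carnot = 1560/7.353 = 212.2 hp = 539800 Btu/h.

540000 Btu/h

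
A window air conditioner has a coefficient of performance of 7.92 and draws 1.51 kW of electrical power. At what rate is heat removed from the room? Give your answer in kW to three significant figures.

Q̇_C = COP × Ẇ = 7.92 × 1.510 = 11.96 kW.

12.0 kW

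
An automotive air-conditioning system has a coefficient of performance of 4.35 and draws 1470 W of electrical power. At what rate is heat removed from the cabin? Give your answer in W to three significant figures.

6390 W

Q̇_C = COP × Ẇ = 4.35 × 1470 = 6395 W.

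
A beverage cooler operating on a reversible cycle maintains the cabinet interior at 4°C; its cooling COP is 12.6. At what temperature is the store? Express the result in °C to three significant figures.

26.0 °C

COP_R = T_C/(T_H − T_C) gives T_H − T_C = T_C/COP.
With T_C = 277.15 K, T_H = 277.15 × (1 + 1/12.6) = 299.15 K.
Converting, 299.15 K = 26.00°C.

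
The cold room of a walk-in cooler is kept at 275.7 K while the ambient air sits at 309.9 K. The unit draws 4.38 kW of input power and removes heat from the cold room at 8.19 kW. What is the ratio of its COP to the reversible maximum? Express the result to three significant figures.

0.232

COP_actual = Q̇_C/Ẇ = 8.190/4.380 = 1.870.
The reservoir spacing is ΔT = 309.9 − 275.7 = 34.20 K.
COP_Carnot = T_C/ΔT = 275.70/34.20 = 8.061.
η_II = COP_actual/COP_Carnot = 1.870/8.061 = 0.2320.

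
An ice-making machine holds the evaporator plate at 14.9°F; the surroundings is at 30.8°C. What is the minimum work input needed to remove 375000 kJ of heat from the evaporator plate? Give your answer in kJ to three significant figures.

57300 kJ

In absolute terms T_C = 263.65 K and T_H = 303.95 K, so ΔT = 40.30 K.
The reversible limit is COP_R = T_C/ΔT = 6.542, so W_min = Q_C/COP = Q_C·ΔT/T_C.
W_min = 375000 × 40.30/263.65 = 57320 kJ.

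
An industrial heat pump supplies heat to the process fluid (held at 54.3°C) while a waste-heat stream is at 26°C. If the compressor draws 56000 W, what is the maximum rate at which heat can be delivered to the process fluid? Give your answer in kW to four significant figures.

In absolute terms T_C = 299.15 K and T_H = 327.45 K, so ΔT = 28.30 K.
COP_Carnot = T_H/ΔT = 327.45/28.30 = 11.57.
Q̇_max = COP_Carnot × Ẇ = 11.57 × 56000 W = 648000 W = 648.0 kW.

648.0 kW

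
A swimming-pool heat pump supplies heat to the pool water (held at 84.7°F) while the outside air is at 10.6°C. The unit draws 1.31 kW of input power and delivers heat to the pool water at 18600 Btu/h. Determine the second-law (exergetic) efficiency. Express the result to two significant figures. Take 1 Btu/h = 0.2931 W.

Converting, Q̇_H = 18600 Btu/h = 5.452 kW, so COP_actual = Q̇_H/Ẇ = 5.452/1.310 = 4.162.
In absolute terms T_C = 283.75 K and T_H = 302.43 K, so ΔT = 18.68 K.
COP_Carnot = T_H/ΔT = 302.43/18.68 = 16.19.
η_II = COP_actual/COP_Carnot = 4.162/16.19 = 0.2570.

0.26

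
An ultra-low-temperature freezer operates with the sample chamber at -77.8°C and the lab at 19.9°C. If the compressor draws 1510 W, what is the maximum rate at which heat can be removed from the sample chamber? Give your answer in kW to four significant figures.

3.019 kW

In absolute terms T_C = 195.35 K and T_H = 293.05 K, so ΔT = 97.70 K.
COP_Carnot = T_C/ΔT = 195.35/97.70 = 1.999.
Q̇_max = COP_Carnot × Ẇ = 1.999 × 1510 W = 3019 W = 3.019 kW.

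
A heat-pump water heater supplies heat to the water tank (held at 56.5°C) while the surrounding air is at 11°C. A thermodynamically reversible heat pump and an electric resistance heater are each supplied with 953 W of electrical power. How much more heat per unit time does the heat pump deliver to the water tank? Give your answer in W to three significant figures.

In absolute terms T_C = 284.15 K and T_H = 329.65 K, so ΔT = 45.50 K.
COP_Carnot = T_H/ΔT = 329.65/45.50 = 7.245.
The heat pump delivers Q̇_H = COP × Ẇ = 6905 W; the resistance heater delivers Ẇ = 953.0 W.
Extra = (COP − 1)·Ẇ = 5952 W.

5950 W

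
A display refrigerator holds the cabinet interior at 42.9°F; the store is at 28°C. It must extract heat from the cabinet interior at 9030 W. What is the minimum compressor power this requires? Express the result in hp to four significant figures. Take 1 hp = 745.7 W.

0.9518 hp

In absolute terms T_C = 279.21 K and T_H = 301.15 K, so ΔT = 21.94 K.
COP_Carnot = T_C/ΔT = 279.21/21.94 = 12.72.
Ẇ_min = Q̇/COP_Carnot = 9030/12.72 = 709.7 W = 0.9518 hp.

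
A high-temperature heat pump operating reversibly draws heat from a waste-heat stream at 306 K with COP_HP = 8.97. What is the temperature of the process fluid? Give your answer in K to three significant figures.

COP_HP = T_H/(T_H − T_C) rearranges to T_H = COP·T_C/(COP − 1).
With T_C = 306.00 K, T_H = 8.97 × 306.00/7.970 = 344.39 K.

344 K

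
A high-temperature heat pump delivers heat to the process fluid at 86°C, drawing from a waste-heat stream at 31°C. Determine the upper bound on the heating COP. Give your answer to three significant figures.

6.53

In absolute terms T_C = 304.15 K and T_H = 359.15 K, so ΔT = 55.00 K.
For a reversible cycle, COP_Carnot = T_H/ΔT = 359.15/55.00 = 6.530.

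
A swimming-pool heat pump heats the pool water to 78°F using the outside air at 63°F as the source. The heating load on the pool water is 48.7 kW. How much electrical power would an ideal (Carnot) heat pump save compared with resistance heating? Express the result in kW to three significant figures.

In absolute terms T_C = 290.37 K and T_H = 298.71 K, so ΔT = 8.333 K.
COP_Carnot = T_H/ΔT = 298.71/8.333 = 35.84.
Resistance heating needs Ẇ_res = Q̇_H = 48.70 kW; the reversible heat pump needs only Ẇ_hp = Q̇_H/COP = 1.359 kW.
Saving = 48.70 − 1.359 = 47.34 kW.

47.3 kW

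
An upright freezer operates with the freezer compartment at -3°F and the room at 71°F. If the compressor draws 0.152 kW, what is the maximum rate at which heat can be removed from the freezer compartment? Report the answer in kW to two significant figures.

In absolute terms T_C = 253.71 K and T_H = 294.82 K, so ΔT = 41.11 K.
COP_Carnot = T_C/ΔT = 253.71/41.11 = 6.171.
Q̇_max = COP_Carnot × Ẇ = 6.171 × 0.1520 kW = 0.9380 kW.

0.94 kW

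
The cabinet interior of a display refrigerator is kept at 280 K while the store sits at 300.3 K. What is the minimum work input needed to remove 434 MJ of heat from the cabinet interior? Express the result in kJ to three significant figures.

31500 kJ

The reservoir spacing is ΔT = 300.3 − 280 = 20.30 K.
The reversible limit is COP_R = T_C/ΔT = 13.79, so W_min = Q_C/COP = Q_C·ΔT/T_C.
W_min = 434.0 × 20.30/280.00 = 31.47 MJ = 31470 kJ.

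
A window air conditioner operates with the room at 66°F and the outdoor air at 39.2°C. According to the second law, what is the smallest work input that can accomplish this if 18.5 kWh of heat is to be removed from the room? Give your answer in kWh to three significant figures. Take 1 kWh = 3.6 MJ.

In absolute terms T_C = 292.04 K and T_H = 312.35 K, so ΔT = 20.31 K.
The reversible limit is COP_R = T_C/ΔT = 14.38, so W_min = Q_C/COP = Q_C·ΔT/T_C.
W_min = 18.50 × 20.31/292.04 = 1.287 kWh.

1.29 kWh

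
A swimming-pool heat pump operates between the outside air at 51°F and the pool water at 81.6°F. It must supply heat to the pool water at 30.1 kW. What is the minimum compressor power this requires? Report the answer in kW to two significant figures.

1.7 kW

In absolute terms T_C = 283.71 K and T_H = 300.71 K, so ΔT = 17.00 K.
COP_Carnot = T_H/ΔT = 300.71/17.00 = 17.69.
Ẇ_min = Q̇/COP_Carnot = 30.10/17.69 = 1.702 kW.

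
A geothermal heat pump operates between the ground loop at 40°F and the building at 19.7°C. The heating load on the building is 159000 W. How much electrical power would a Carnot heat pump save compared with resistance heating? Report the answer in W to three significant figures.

In absolute terms T_C = 277.59 K and T_H = 292.85 K, so ΔT = 15.26 K.
COP_Carnot = T_H/ΔT = 292.85/15.26 = 19.20.
Resistance heating needs Ẇ_res = Q̇_H = 159000 W; the reversible heat pump needs only Ẇ_hp = Q̇_H/COP = 8283 W.
Saving = 159000 − 8283 = 150700 W.

151000 W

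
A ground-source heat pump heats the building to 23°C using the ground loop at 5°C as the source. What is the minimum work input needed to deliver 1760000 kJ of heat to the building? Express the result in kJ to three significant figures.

107000 kJ

In absolute terms T_C = 278.15 K and T_H = 296.15 K, so ΔT = 18.00 K.
The reversible limit is COP_HP = T_H/ΔT = 16.45, so W_min = Q_H/COP = Q_H·ΔT/T_H.
W_min = 1760000 × 18.00/296.15 = 107000 kJ.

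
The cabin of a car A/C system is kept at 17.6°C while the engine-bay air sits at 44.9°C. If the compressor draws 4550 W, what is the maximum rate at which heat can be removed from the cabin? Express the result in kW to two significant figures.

In absolute terms T_C = 290.75 K and T_H = 318.05 K, so ΔT = 27.30 K.
COP_Carnot = T_C/ΔT = 290.75/27.30 = 10.65.
Q̇_max = COP_Carnot × Ẇ = 10.65 × 4550 W = 48460 W = 48.46 kW.

48 kW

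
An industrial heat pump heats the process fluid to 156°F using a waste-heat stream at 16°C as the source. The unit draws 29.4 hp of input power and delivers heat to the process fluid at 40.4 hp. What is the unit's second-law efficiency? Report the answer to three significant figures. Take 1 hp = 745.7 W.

0.212

COP_actual = Q̇_H/Ẇ = 40.40/29.40 = 1.374.
In absolute terms T_C = 289.15 K and T_H = 342.04 K, so ΔT = 52.89 K.
COP_Carnot = T_H/ΔT = 342.04/52.89 = 6.467.
η_II = COP_actual/COP_Carnot = 1.374/6.467 = 0.2125.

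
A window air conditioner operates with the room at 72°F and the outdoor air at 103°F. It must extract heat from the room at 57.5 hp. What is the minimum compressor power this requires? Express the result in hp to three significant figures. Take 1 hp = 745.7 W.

In absolute terms T_C = 295.37 K and T_H = 312.59 K, so ΔT = 17.22 K.
COP_Carnot = T_C/ΔT = 295.37/17.22 = 17.15.
Ẇ_min = Q̇/COP_Carnot = 57.50/17.15 = 3.353 hp.

3.35 hp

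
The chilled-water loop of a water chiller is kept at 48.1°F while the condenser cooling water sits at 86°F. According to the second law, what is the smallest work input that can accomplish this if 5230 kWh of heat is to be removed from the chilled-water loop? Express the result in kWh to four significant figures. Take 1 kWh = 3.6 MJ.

390.4 kWh

In absolute terms T_C = 282.09 K and T_H = 303.15 K, so ΔT = 21.06 K.
The reversible limit is COP_R = T_C/ΔT = 13.40, so W_min = Q_C/COP = Q_C·ΔT/T_C.
W_min = 5230 × 21.06/282.09 = 390.4 kWh.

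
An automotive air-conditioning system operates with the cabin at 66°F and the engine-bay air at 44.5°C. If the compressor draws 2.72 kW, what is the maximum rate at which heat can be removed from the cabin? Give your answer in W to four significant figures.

In absolute terms T_C = 292.04 K and T_H = 317.65 K, so ΔT = 25.61 K.
COP_Carnot = T_C/ΔT = 292.04/25.61 = 11.40.
Q̇_max = COP_Carnot × Ẇ = 11.40 × 2.720 kW = 31.02 kW = 31020 W.

31020 W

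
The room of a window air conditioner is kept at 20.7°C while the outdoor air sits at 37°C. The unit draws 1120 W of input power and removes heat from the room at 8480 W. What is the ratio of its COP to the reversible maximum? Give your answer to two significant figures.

COP_actual = Q̇_C/Ẇ = 8480/1120 = 7.571.
In absolute terms T_C = 293.85 K and T_H = 310.15 K, so ΔT = 16.30 K.
COP_Carnot = T_C/ΔT = 293.85/16.30 = 18.03.
η_II = COP_actual/COP_Carnot = 7.571/18.03 = 0.4200.

0.42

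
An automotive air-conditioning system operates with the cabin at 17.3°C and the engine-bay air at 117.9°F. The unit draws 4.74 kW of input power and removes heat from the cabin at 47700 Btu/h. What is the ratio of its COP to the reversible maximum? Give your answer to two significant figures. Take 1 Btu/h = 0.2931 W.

0.31

Converting, Q̇_C = 47700 Btu/h = 13.98 kW, so COP_actual = Q̇_C/Ẇ = 13.98/4.740 = 2.950.
In absolute terms T_C = 290.45 K and T_H = 320.87 K, so ΔT = 30.42 K.
COP_Carnot = T_C/ΔT = 290.45/30.42 = 9.547.
η_II = COP_actual/COP_Carnot = 2.950/9.547 = 0.3089.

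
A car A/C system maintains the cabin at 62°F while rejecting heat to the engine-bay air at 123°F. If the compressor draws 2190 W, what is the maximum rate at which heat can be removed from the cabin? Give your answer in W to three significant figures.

18700 W

In absolute terms T_C = 289.82 K and T_H = 323.71 K, so ΔT = 33.89 K.
COP_Carnot = T_C/ΔT = 289.82/33.89 = 8.552.
Q̇_max = COP_Carnot × Ẇ = 8.552 × 2190 W = 18730 W.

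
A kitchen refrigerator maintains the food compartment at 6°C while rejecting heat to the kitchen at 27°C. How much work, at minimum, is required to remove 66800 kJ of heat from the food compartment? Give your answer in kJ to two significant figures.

In absolute terms T_C = 279.15 K and T_H = 300.15 K, so ΔT = 21.00 K.
The reversible limit is COP_R = T_C/ΔT = 13.29, so W_min = Q_C/COP = Q_C·ΔT/T_C.
W_min = 66800 × 21.00/279.15 = 5025 kJ.

5000 kJ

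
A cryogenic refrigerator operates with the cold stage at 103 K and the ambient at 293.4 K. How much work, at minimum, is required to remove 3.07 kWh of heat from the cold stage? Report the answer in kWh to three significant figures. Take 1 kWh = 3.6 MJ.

The reservoir spacing is ΔT = 293.4 − 103 = 190.4 K.
The reversible limit is COP_R = T_C/ΔT = 0.5410, so W_min = Q_C/COP = Q_C·ΔT/T_C.
W_min = 3.070 × 190.4/103.00 = 5.675 kWh.

5.68 kWh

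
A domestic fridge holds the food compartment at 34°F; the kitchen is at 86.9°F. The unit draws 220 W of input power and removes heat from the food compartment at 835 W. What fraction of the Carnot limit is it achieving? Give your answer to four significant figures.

COP_actual = Q̇_C/Ẇ = 835.0/220.0 = 3.795.
In absolute terms T_C = 274.26 K and T_H = 303.65 K, so ΔT = 29.39 K.
COP_Carnot = T_C/ΔT = 274.26/29.39 = 9.332.
η_II = COP_actual/COP_Carnot = 3.795/9.332 = 0.4067.

0.4067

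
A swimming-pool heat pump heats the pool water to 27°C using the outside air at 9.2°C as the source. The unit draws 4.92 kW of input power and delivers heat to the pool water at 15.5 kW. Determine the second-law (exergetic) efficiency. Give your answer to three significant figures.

0.187

COP_actual = Q̇_H/Ẇ = 15.50/4.920 = 3.150.
In absolute terms T_C = 282.35 K and T_H = 300.15 K, so ΔT = 17.80 K.
COP_Carnot = T_H/ΔT = 300.15/17.80 = 16.86.
η_II = COP_actual/COP_Carnot = 3.150/16.86 = 0.1868.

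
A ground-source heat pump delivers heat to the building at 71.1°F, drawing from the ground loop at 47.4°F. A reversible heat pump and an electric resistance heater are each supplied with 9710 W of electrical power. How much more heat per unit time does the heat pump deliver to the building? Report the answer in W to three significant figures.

In absolute terms T_C = 281.71 K and T_H = 294.87 K, so ΔT = 13.17 K.
COP_Carnot = T_H/ΔT = 294.87/13.17 = 22.40.
The heat pump delivers Q̇_H = COP × Ẇ = 217500 W; the resistance heater delivers Ẇ = 9710 W.
Extra = (COP − 1)·Ẇ = 207700 W.

208000 W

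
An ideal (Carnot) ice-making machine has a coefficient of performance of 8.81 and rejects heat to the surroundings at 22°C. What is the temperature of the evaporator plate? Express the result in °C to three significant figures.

For a Carnot refrigerator COP_R = T_C/(T_H − T_C), so T_C = COP·T_H/(1 + COP).
With T_H = 295.15 K, T_C = 8.81 × 295.15/9.810 = 265.06 K.
Converting, 265.06 K = -8.09°C.

-8.09 °C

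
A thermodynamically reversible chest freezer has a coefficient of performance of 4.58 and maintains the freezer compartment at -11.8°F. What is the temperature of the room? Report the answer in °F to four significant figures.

85.99 °F

COP_R = T_C/(T_H − T_C) gives T_H − T_C = T_C/COP.
With T_C = 248.82 K, T_H = 248.82 × (1 + 1/4.58) = 303.14 K.
Converting, 303.14 K = 85.99°F.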